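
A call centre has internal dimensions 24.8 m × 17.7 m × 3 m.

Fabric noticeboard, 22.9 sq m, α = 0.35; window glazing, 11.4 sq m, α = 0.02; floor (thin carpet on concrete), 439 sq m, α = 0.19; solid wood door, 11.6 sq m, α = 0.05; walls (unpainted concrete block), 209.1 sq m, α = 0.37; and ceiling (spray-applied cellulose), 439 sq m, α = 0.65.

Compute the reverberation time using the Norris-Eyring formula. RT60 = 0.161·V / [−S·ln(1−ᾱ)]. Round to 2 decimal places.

0.36 s

S = Σ Sᵢ = 1133.0 sq m.
Absorption A = 22.9×0.35 + 11.4×0.02 + 439×0.19 + 11.6×0.05 + 209.1×0.37 + 439×0.65 = 454.950 sabins.
Mean coefficient ᾱ = A/S = 0.4015.
−S·ln(1−ᾱ) = −1133.0 × ln(1 − 0.4015) = 581.601.
V = 24.8 × 17.7 × 3 = 1316.88 m³.
T = 0.161·V/[−S·ln(1−ᾱ)] = 0.161·1316.88/581.601 = 0.36 s.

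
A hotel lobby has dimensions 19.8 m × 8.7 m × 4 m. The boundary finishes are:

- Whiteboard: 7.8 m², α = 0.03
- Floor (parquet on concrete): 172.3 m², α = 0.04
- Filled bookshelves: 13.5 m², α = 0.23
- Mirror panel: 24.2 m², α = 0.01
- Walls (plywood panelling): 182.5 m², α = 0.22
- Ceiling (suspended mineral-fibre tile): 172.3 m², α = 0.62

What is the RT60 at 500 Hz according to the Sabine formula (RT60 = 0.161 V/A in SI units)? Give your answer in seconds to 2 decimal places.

Equivalent absorption area: A = 7.8·0.03 + 172.3·0.04 + 13.5·0.23 + 24.2·0.01 + 182.5·0.22 + 172.3·0.62 = 157.449 m².
Volume V = 19.8 × 8.7 × 4 = 689.04 m³.
T = 0.161 V/A = 0.161·689.04/157.449 = 0.70 s.

0.70 s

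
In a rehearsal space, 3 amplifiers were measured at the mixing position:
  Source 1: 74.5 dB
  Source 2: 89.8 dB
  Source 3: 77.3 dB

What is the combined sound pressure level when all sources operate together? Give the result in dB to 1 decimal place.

Converting to relative power and adding: 10^(74.5/10) + 10^(89.8/10) + 10^(77.3/10) = 1.037e+09.
Back to dB: 10·log₁₀ Σ = 90.2 dB.

90.2 dB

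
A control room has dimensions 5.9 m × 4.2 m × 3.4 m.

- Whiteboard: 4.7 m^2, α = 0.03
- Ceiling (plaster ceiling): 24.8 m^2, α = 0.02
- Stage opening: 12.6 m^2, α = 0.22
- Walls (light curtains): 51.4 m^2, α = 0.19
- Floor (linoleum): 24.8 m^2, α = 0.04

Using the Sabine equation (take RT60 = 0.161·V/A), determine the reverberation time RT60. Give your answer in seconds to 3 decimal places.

0.957 sec

Total absorption A = 4.7·0.03 + 24.8·0.02 + 12.6·0.22 + 51.4·0.19 + 24.8·0.04
  = 0.141 + 0.496 + 2.772 + 9.766 + 0.992 = 14.167 m^2 sabins.
Volume V = 5.9 × 4.2 × 3.4 = 84.252 m³.
Sabine: RT60 = 0.161 × 84.252 / 14.167 = 0.957 s.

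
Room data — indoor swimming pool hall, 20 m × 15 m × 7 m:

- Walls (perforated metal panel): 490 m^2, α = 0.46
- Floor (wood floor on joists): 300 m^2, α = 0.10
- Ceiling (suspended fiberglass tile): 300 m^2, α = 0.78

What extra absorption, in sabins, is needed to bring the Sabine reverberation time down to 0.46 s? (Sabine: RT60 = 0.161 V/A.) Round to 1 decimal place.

A₁ = Σ Sᵢαᵢ = 490×0.46 + 300×0.10 + 300×0.78 = 489.400 sabins.
Target A₂ = 0.161·2100/0.46 = 735.000 sabins (V = 2100 m³).
Additional absorption ΔA = 735.000 − 489.400 = 245.6 sabins.

245.6 sabins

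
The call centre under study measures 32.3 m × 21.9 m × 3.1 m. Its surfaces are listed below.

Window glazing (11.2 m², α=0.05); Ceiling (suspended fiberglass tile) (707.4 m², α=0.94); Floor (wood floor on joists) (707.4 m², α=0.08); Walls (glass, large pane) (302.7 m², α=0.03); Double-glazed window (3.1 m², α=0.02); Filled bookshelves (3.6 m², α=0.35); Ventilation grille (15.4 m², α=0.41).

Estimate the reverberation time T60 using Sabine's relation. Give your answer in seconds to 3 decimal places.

0.478 s

A = Σ Sᵢαᵢ = 11.2·0.05 + 707.4·0.94 + 707.4·0.08 + 302.7·0.03 + 3.1·0.02 + 3.6·0.35 + 15.4·0.41 = 738.825 sabins.
Volume V = 32.3 × 21.9 × 3.1 = 2192.847 m³.
T = 0.161 V/A = 0.161·2192.847/738.825 = 0.478 s.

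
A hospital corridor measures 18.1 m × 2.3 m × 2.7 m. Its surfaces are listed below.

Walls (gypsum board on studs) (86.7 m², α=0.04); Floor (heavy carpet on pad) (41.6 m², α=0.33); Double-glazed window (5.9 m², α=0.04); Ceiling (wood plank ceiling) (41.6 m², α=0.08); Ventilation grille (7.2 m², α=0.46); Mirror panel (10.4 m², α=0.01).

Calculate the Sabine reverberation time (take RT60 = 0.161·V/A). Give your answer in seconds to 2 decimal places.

0.75 s

Equivalent absorption area: A = 86.7*0.04 + 41.6*0.33 + 5.9*0.04 + 41.6*0.08 + 7.2*0.46 + 10.4*0.01 = 24.176 m².
V = 18.1·2.3·2.7 = 112.401 m³.
Sabine: RT60 = 0.161 × 112.401 / 24.176 = 0.75 s.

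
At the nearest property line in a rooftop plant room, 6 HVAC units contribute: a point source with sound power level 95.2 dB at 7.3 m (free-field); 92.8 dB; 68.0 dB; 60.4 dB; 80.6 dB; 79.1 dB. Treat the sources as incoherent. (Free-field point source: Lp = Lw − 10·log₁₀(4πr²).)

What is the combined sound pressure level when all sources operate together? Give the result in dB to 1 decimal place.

Source at 7.3 m: Lp = 95.2 − 10·log₁₀(4π·7.3²) = 95.2 − 10·log₁₀(669.662) = 66.9 dB.
Converting to relative power and adding: 10^(66.9/10) + 10^(92.8/10) + 10^(68.0/10) + 10^(60.4/10) + 10^(80.6/10) + 10^(79.1/10) = 2.114e+09.
L_total = 10·log₁₀(2.114e+09) = 93.3 dB.

93.3 dB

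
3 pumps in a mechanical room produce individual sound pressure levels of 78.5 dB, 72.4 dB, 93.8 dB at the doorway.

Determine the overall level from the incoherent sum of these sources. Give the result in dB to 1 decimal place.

94.0 dB

Σ 10^(Lᵢ/10) = 2.487e+09.
Combined level = 10 log₁₀(2.487e+09) = 94.0 dB.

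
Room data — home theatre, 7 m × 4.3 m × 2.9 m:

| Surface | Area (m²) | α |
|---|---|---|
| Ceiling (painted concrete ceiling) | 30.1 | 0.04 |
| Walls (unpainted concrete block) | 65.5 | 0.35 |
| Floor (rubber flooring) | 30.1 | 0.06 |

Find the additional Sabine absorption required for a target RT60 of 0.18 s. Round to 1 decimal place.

Equivalent absorption area: A₁ = 30.1×0.04 + 65.5×0.35 + 30.1×0.06 = 25.935 m².
Target A₂ = 0.161·87.29/0.18 = 78.076 sabins (V = 87.29 m³).
ΔA = A₂ − A₁ = 78.076 − 25.935 = 52.1 sabins.

52.1 sabins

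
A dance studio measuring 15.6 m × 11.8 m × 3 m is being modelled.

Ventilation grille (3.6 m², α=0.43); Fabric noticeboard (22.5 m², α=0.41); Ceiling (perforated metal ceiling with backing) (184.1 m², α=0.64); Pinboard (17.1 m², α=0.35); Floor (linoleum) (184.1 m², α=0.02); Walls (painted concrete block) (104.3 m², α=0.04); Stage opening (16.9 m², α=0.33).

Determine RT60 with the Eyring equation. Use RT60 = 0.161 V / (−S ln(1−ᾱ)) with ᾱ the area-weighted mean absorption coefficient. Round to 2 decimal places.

Total surface area S = 3.6 + 22.5 + 184.1 + 17.1 + 184.1 + 104.3 + 16.9 = 532.6 m².
Absorption A = 3.6·0.43 + 22.5·0.41 + 184.1·0.64 + 17.1·0.35 + 184.1·0.02 + 104.3·0.04 + 16.9·0.33 = 148.013 sabins.
ᾱ = 148.013 / 532.6 = 0.2779.
Eyring denominator: −S ln(1−ᾱ) = 173.410.
V = 15.6 × 11.8 × 3 = 552.24 m³.
T = 0.161·V/[−S·ln(1−ᾱ)] = 0.161·552.24/173.410 = 0.51 s.

0.51 seconds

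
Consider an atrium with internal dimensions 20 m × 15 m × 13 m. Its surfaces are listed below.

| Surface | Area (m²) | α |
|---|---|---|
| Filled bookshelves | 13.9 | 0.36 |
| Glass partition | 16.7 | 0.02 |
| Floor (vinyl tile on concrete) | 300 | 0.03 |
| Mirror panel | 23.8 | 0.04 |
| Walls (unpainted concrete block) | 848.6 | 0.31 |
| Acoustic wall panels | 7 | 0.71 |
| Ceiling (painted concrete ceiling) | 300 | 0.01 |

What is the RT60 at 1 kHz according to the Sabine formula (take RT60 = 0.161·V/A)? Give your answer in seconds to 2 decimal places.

Summing Sᵢαᵢ: 5.004 + 0.334 + 9.000 + 0.952 + 263.066 + 4.970 + 3.000 → A = 286.326 sabins.
Room volume: 3900 m³.
Sabine: RT60 = 0.161 × 3900 / 286.326 = 2.19 s.

2.19 s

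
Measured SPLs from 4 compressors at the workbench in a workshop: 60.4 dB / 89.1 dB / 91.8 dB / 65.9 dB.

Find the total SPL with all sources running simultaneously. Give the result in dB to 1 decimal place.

Σ 10^(Lᵢ/10) = 2.331e+09.
Combined level = 10 log₁₀(2.331e+09) = 93.7 dB.

93.7 dB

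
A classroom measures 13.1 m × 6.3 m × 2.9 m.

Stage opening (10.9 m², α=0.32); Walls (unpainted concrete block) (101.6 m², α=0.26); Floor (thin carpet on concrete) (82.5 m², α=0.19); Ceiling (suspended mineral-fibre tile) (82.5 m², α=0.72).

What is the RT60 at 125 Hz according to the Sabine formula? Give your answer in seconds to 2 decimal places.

Equivalent absorption area: A = 10.9*0.32 + 101.6*0.26 + 82.5*0.19 + 82.5*0.72 = 104.979 m².
Room volume: 239.337 m³.
Sabine: RT60 = 0.161 × 239.337 / 104.979 = 0.37 s.

0.37 seconds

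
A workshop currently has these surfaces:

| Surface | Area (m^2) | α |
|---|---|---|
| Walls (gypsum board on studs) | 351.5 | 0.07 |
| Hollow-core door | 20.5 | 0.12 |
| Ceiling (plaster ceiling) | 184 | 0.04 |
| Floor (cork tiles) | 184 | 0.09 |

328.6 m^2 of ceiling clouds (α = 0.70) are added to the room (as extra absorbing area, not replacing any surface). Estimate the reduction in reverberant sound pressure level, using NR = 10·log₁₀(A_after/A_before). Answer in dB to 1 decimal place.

Summing Sᵢαᵢ: 24.605 + 2.460 + 7.360 + 16.560 → A_before = 50.985 sabins.
Treatment contributes 328.6·0.70 = 230.020 sabins.
New total A_after = 281.005 sabins.
NR = 10·log₁₀(281.005/50.985) = 7.4 dB.

7.4 dB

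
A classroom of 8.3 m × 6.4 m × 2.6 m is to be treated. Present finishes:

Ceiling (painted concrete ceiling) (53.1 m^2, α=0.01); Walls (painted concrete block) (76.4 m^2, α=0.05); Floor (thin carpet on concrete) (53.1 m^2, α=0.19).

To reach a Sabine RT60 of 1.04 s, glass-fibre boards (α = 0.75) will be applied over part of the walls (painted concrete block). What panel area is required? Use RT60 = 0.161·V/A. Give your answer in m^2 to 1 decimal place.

Summing Sᵢαᵢ: 0.531 + 3.820 + 10.089 → A₁ = 14.440 sabins.
V = 138.112 m³. Target absorption A₂ = 0.161 × 138.112 / 1.04 = 21.381 sabins.
ΔA needed = 21.381 − 14.440 = 6.941 sabins.
Each m^2 of panel replacing the walls (painted concrete block) adds (0.75 − 0.05) = 0.70 sabins.
Panel area = 6.941 / 0.70 = 9.9 m^2.

9.9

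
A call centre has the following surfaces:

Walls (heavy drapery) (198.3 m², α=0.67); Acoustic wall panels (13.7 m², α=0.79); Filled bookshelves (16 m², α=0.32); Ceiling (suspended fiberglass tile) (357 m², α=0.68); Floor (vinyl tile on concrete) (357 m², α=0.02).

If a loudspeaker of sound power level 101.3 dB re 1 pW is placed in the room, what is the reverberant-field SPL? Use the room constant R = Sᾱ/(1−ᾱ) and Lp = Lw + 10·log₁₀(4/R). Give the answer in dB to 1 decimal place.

A = 398.704 sabins; S = 942.0 m².
ᾱ = 0.4233, so room constant R = A/(1−ᾱ) = 691.354 m².
Lp = 101.3 + 10·log₁₀(4/691.354) = 101.3 + (-22.38) = 78.9 dB.

78.9 dB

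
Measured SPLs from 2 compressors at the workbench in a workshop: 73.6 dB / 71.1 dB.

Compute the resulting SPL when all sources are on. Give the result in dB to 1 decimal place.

Σ 10^(Lᵢ/10) = 3.579e+07.
Combined level = 10 log₁₀(3.579e+07) = 75.5 dB.

75.5 dB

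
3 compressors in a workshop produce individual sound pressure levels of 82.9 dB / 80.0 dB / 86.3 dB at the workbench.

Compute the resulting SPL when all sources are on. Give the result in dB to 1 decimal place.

88.6 dB

Σ 10^(Lᵢ/10) = 7.216e+08.
Combined level = 10 log₁₀(7.216e+08) = 88.6 dB.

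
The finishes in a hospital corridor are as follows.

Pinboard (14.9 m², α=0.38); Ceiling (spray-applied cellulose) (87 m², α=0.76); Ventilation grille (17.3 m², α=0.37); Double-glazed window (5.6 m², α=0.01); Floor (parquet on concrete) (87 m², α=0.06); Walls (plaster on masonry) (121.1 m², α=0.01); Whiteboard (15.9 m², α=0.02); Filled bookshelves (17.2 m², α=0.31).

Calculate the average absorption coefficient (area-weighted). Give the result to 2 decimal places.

S = Σ Sᵢ = 14.9 + 87 + 17.3 + 5.6 + 87 + 121.1 + 15.9 + 17.2 = 366.0 m².
Σ(Sᵢαᵢ) = 14.9·0.38 + 87·0.76 + 17.3·0.37 + 5.6·0.01 + 87·0.06 + 121.1·0.01 + 15.9·0.02 + 17.2·0.31 = 90.320.
ᾱ = A/S = 0.25.

0.25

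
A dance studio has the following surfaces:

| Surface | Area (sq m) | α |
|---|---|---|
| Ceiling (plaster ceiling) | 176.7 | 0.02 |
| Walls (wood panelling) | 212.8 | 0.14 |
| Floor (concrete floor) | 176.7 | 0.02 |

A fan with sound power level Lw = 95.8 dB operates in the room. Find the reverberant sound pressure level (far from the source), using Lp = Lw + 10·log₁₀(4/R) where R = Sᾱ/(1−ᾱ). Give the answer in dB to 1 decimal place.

85.9 dB

Σ(Sᵢαᵢ) = 176.7·0.02 + 212.8·0.14 + 176.7·0.02 = 36.860; total area S = 566.2 sq m.
ᾱ = 36.860/566.2 = 0.0651; R = Sᾱ/(1−ᾱ) = 36.860/(1−0.0651) = 39.427 sq m.
Lp = 95.8 + 10·log₁₀(4/39.427) = 95.8 + (-9.94) = 85.9 dB.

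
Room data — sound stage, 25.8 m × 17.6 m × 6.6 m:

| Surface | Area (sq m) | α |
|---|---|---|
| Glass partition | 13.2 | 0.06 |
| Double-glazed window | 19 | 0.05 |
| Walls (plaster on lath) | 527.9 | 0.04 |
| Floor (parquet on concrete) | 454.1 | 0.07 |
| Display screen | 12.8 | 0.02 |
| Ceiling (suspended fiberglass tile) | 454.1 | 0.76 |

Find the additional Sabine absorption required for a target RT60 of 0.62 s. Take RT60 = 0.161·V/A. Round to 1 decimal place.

378.2 sabins

Summing Sᵢαᵢ: 0.792 + 0.950 + 21.116 + 31.787 + 0.256 + 345.116 → A₁ = 400.017 sabins.
For T = 0.62 s, need A₂ = 0.161·V/T = 0.161·2996.928/0.62 = 778.235 sabins.
Shortfall: 778.235 − 400.017 = 378.2 sabins.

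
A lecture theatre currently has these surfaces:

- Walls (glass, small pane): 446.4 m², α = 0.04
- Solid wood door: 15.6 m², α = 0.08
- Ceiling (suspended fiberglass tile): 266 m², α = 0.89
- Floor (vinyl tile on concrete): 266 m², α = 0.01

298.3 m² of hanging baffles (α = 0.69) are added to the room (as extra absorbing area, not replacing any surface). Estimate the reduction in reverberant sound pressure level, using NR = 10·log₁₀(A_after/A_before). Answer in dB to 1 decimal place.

A_before = Σ Sᵢαᵢ = 446.4·0.04 + 15.6·0.08 + 266·0.89 + 266·0.01 = 258.504 sabins.
Treatment contributes 298.3·0.69 = 205.827 sabins.
New total A_after = 464.331 sabins.
NR = 10·log₁₀(464.331/258.504) = 2.5 dB.

2.5 dB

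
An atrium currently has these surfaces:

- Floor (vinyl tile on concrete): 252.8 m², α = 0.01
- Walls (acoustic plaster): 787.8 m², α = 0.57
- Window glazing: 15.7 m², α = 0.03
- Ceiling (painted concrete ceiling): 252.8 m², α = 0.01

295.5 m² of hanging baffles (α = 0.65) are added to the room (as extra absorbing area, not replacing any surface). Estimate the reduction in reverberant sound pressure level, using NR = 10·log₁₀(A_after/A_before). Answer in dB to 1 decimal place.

1.5 dB

Summing Sᵢαᵢ: 2.528 + 449.046 + 0.471 + 2.528 → A_before = 454.573 sabins.
Added absorption = 295.5 × 0.65 = 192.075 sabins.
New total A_after = 646.648 sabins.
NR = 10·log₁₀(646.648/454.573) = 1.5 dB.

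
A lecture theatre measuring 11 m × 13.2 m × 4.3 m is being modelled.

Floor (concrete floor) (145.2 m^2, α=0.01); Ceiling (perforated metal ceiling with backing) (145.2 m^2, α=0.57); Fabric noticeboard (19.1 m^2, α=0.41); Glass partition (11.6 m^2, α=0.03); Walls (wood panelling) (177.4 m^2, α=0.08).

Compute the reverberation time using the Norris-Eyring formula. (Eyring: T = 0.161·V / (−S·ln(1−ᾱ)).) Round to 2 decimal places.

0.84 sec

Total surface area S = 145.2 + 145.2 + 19.1 + 11.6 + 177.4 = 498.5 m^2.
Absorption A = 145.2·0.01 + 145.2·0.57 + 19.1·0.41 + 11.6·0.03 + 177.4·0.08 = 106.587 sabins.
ᾱ = 106.587 / 498.5 = 0.2138.
Eyring denominator: −S ln(1−ᾱ) = 119.911.
V = 11 × 13.2 × 4.3 = 624.36 m³.
RT60 = 0.161 × 624.36 / 119.911 = 0.84 s.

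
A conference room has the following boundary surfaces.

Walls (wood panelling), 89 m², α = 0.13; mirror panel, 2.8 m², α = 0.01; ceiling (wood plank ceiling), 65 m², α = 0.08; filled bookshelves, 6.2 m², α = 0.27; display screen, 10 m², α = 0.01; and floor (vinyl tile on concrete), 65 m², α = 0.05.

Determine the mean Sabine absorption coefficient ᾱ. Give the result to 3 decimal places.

Total surface area S = 238.0 m².
A = 89*0.13 + 2.8*0.01 + 65*0.08 + 6.2*0.27 + 10*0.01 + 65*0.05 = 21.822 sabins.
ᾱ = 21.822 / 238.0 = 0.092.

0.092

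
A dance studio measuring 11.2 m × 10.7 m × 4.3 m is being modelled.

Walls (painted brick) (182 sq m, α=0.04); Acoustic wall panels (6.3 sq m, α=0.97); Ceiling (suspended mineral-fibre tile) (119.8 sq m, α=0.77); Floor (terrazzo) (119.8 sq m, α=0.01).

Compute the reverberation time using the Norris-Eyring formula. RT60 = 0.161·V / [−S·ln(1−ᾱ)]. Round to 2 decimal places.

0.67 s

S = Σ Sᵢ = 427.9 sq m.
Σ(Sᵢαᵢ) = 182·0.04 + 6.3·0.97 + 119.8·0.77 + 119.8·0.01 = 106.835.
ᾱ = 106.835 / 427.9 = 0.2497.
−S·ln(1−ᾱ) = −427.9 × ln(1 − 0.2497) = 122.928.
V = 11.2 × 10.7 × 4.3 = 515.312 m³.
RT60 = 0.161 × 515.312 / 122.928 = 0.67 s.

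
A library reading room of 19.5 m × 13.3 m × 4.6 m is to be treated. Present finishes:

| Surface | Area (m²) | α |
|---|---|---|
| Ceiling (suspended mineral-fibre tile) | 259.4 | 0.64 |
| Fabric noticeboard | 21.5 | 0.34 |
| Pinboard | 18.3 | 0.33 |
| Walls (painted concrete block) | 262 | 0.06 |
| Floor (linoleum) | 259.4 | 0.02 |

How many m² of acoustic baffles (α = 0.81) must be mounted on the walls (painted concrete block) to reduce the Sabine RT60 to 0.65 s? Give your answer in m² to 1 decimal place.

127.0

Total absorption A₁ = 259.4*0.64 + 21.5*0.34 + 18.3*0.33 + 262*0.06 + 259.4*0.02
  = 166.016 + 7.310 + 6.039 + 15.720 + 5.188 = 200.273 m² sabins.
V = 1193.01 m³. Target absorption A₂ = 0.161 × 1193.01 / 0.65 = 295.499 sabins.
Absorption to add: 295.499 − 200.273 = 95.226 sabins.
Each m² of panel replacing the walls (painted concrete block) adds (0.81 − 0.06) = 0.75 sabins.
Panel area = 95.226 / 0.75 = 127.0 m².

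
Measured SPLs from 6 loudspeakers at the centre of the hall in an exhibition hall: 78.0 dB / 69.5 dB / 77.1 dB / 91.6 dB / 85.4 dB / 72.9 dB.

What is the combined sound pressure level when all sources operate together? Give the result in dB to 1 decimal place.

Sum in the linear (power) domain: Σ 10^(Lᵢ/10) = 10^(78.0/10) + 10^(69.5/10) + 10^(77.1/10) + 10^(91.6/10) + 10^(85.4/10) + 10^(72.9/10) = 1.935e+09.
Back to dB: 10·log₁₀ Σ = 92.9 dB.

92.9 dB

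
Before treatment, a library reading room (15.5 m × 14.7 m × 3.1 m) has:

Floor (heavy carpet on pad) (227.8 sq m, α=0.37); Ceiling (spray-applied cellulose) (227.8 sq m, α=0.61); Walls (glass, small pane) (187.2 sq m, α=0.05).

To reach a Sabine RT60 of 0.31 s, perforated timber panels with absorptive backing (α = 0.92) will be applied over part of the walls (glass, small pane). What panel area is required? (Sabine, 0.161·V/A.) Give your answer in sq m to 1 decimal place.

154.3

Equivalent absorption area: A₁ = 227.8·0.37 + 227.8·0.61 + 187.2·0.05 = 232.604 sq m.
Required A₂ = 0.161·706.335/0.31 = 366.839 sabins.
ΔA needed = 366.839 − 232.604 = 134.235 sabins.
Net gain per sq m: Δα = 0.92 − 0.05 = 0.87.
Area = ΔA/Δα = 134.235/0.87 = 154.3 sq m.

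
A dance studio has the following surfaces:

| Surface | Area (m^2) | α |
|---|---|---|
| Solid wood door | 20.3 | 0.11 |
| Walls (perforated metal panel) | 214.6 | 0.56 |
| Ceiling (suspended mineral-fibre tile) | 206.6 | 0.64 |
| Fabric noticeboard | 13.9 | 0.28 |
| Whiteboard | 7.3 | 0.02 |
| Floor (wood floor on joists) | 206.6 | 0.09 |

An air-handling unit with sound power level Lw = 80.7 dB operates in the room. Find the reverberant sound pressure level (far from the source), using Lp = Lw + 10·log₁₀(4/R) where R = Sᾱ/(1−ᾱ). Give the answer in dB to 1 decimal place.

Σ(Sᵢαᵢ) = 20.3×0.11 + 214.6×0.56 + 206.6×0.64 + 13.9×0.28 + 7.3×0.02 + 206.6×0.09 = 277.265; total area S = 669.3 m^2.
ᾱ = 277.265/669.3 = 0.4143; R = Sᾱ/(1−ᾱ) = 277.265/(1−0.4143) = 473.391 m^2.
Lp = Lw + 10 log₁₀(4/R) = 80.7 -20.73 = 60.0 dB.

60.0 dB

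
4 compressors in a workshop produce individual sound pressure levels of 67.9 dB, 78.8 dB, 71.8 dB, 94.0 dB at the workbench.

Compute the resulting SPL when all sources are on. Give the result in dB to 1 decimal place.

94.2 dB

Sum in the linear (power) domain: Σ 10^(Lᵢ/10) = 10^(67.9/10) + 10^(78.8/10) + 10^(71.8/10) + 10^(94.0/10) = 2.609e+09.
Combined level = 10 log₁₀(2.609e+09) = 94.2 dB.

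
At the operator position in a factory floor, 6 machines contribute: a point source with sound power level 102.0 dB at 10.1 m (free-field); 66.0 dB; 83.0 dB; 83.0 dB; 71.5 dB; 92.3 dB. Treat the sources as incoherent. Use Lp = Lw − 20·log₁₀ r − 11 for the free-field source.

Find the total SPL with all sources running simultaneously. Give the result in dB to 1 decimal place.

Source at 10.1 m: Lp = 102.0 − 20·log₁₀(10.1) − 11 = 70.9 dB.
Σ 10^(Lᵢ/10) = 2.128e+09.
Combined level = 10 log₁₀(2.128e+09) = 93.3 dB.

93.3 dB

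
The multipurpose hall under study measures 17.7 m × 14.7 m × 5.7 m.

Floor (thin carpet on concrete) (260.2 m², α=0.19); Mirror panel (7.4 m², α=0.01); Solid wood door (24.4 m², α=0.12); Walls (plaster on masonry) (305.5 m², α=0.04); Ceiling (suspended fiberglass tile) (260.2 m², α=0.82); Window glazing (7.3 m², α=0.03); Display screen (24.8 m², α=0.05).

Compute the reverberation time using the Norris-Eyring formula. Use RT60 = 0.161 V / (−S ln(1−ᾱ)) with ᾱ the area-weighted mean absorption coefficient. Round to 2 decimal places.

0.71 s

S = Σ Sᵢ = 889.8 m².
Σ(Sᵢαᵢ) = 260.2×0.19 + 7.4×0.01 + 24.4×0.12 + 305.5×0.04 + 260.2×0.82 + 7.3×0.03 + 24.8×0.05 = 279.483.
Mean coefficient ᾱ = A/S = 0.3141.
−S·ln(1−ᾱ) = −889.8 × ln(1 − 0.3141) = 335.475.
V = 17.7 × 14.7 × 5.7 = 1483.083 m³.
RT60 = 0.161 × 1483.083 / 335.475 = 0.71 s.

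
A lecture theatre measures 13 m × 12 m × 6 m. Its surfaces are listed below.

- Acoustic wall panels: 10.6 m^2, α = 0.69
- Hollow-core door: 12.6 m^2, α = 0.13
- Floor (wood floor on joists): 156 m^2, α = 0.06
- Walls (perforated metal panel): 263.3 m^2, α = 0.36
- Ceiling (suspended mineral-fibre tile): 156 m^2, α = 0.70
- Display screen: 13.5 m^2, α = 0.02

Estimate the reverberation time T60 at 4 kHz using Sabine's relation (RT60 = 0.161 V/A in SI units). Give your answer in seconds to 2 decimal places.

Summing Sᵢαᵢ: 7.314 + 1.638 + 9.360 + 94.788 + 109.200 + 0.270 → A = 222.570 sabins.
Volume V = 13 × 12 × 6 = 936 m³.
T = 0.161 V/A = 0.161·936/222.570 = 0.68 s.

0.68 sec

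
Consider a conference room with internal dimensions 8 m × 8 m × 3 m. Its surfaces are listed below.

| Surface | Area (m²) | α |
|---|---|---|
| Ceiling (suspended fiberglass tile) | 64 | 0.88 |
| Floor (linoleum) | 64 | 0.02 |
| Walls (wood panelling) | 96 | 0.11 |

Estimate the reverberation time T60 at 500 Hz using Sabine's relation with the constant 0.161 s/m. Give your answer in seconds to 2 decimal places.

Total absorption A = 64×0.88 + 64×0.02 + 96×0.11
  = 56.320 + 1.280 + 10.560 = 68.160 m² sabins.
Room volume: 192 m³.
RT60 = 0.161 · V / A = 0.161 × 192 / 68.160 = 0.45 s.

0.45 s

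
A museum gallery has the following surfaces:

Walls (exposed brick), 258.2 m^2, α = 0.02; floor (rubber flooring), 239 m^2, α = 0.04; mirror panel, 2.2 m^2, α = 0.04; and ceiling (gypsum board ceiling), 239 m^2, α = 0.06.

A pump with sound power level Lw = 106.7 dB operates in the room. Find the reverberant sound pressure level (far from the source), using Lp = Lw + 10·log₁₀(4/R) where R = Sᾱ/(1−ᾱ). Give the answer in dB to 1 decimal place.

Σ(Sᵢαᵢ) = 258.2·0.02 + 239·0.04 + 2.2·0.04 + 239·0.06 = 29.152; total area S = 738.4 m^2.
ᾱ = 0.0395, so room constant R = A/(1−ᾱ) = 30.351 m^2.
Lp = 106.7 + 10·log₁₀(4/30.351) = 106.7 + (-8.80) = 97.9 dB.

97.9 dB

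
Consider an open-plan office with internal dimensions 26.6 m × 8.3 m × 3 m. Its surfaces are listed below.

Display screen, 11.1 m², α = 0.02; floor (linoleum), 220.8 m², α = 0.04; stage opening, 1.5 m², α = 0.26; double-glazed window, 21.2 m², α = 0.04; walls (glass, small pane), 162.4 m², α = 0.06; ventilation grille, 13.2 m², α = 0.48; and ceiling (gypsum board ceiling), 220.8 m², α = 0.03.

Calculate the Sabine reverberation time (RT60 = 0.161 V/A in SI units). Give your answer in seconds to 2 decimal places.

Total absorption A = 11.1×0.02 + 220.8×0.04 + 1.5×0.26 + 21.2×0.04 + 162.4×0.06 + 13.2×0.48 + 220.8×0.03
  = 0.222 + 8.832 + 0.390 + 0.848 + 9.744 + 6.336 + 6.624 = 32.996 m² sabins.
Volume V = 26.6 × 8.3 × 3 = 662.34 m³.
Sabine: RT60 = 0.161 × 662.34 / 32.996 = 3.23 s.

3.23 seconds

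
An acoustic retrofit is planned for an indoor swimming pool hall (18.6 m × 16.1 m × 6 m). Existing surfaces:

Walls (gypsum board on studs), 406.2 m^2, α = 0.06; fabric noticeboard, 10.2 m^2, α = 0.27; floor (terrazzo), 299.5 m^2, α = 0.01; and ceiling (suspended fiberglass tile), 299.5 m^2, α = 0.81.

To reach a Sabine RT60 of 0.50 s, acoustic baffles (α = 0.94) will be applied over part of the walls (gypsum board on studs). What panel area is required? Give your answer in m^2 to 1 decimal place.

347.5

Total absorption A₁ = 406.2*0.06 + 10.2*0.27 + 299.5*0.01 + 299.5*0.81
  = 24.372 + 2.754 + 2.995 + 242.595 = 272.716 m^2 sabins.
V = 1796.76 m³. Target absorption A₂ = 0.161 × 1796.76 / 0.50 = 578.557 sabins.
ΔA needed = 578.557 − 272.716 = 305.841 sabins.
Each m^2 of panel replacing the walls (gypsum board on studs) adds (0.94 − 0.06) = 0.88 sabins.
Panel area = 305.841 / 0.88 = 347.5 m^2.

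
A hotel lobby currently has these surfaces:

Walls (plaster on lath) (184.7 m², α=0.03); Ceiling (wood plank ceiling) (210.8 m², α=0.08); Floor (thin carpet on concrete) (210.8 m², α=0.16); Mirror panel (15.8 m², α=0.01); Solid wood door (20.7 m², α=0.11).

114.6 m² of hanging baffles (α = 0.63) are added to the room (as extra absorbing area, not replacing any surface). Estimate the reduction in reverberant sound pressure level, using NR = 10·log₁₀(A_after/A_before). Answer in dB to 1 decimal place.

A_before = Σ Sᵢαᵢ = 184.7×0.03 + 210.8×0.08 + 210.8×0.16 + 15.8×0.01 + 20.7×0.11 = 58.568 sabins.
Added absorption = 114.6 × 0.63 = 72.198 sabins.
New total A_after = 130.766 sabins.
Reduction = 10 log₁₀(A_after/A_before) = 10 log₁₀(2.2327) = 3.5 dB.

3.5 dB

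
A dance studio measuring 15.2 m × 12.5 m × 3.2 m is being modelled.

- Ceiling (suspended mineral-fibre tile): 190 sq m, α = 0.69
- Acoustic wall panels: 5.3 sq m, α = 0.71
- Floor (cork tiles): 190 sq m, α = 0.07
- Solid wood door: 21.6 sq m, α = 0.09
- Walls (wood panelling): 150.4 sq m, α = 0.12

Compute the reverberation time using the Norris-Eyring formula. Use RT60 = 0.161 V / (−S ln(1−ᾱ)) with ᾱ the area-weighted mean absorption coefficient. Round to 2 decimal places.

Total surface area S = 190 + 5.3 + 190 + 21.6 + 150.4 = 557.3 sq m.
Σ(Sᵢαᵢ) = 190×0.69 + 5.3×0.71 + 190×0.07 + 21.6×0.09 + 150.4×0.12 = 168.155.
ᾱ = 168.155 / 557.3 = 0.3017.
Eyring denominator: −S ln(1−ᾱ) = 200.130.
V = 15.2 × 12.5 × 3.2 = 608 m³.
T = 0.161·V/[−S·ln(1−ᾱ)] = 0.161·608/200.130 = 0.49 s.

0.49 seconds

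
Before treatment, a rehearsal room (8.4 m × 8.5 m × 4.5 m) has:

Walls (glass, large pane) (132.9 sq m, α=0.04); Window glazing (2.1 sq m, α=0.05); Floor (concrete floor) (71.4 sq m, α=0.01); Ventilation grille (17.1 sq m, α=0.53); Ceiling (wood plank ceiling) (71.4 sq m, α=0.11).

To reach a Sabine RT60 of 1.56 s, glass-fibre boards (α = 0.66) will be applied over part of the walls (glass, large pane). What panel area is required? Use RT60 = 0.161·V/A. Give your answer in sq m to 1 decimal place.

16.3

Summing Sᵢαᵢ: 5.316 + 0.105 + 0.714 + 9.063 + 7.854 → A₁ = 23.052 sabins.
V = 321.3 m³. Target absorption A₂ = 0.161 × 321.3 / 1.56 = 33.160 sabins.
Absorption to add: 33.160 − 23.052 = 10.108 sabins.
Each sq m of panel replacing the walls (glass, large pane) adds (0.66 − 0.04) = 0.62 sabins.
Panel area = 10.108 / 0.62 = 16.3 sq m.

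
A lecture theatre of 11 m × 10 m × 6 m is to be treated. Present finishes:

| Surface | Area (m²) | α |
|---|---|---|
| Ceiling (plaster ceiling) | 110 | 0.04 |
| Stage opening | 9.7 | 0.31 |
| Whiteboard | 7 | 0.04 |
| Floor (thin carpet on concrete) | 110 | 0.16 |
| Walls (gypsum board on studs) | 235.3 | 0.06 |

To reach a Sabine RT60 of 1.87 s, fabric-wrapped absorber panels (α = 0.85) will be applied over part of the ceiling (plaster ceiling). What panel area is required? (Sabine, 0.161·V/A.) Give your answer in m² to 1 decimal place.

21.5

Summing Sᵢαᵢ: 4.400 + 3.007 + 0.280 + 17.600 + 14.118 → A₁ = 39.405 sabins.
V = 660 m³. Target absorption A₂ = 0.161 × 660 / 1.87 = 56.824 sabins.
Absorption to add: 56.824 − 39.405 = 17.419 sabins.
Each m² of panel replacing the ceiling (plaster ceiling) adds (0.85 − 0.04) = 0.81 sabins.
Panel area = 17.419 / 0.81 = 21.5 m².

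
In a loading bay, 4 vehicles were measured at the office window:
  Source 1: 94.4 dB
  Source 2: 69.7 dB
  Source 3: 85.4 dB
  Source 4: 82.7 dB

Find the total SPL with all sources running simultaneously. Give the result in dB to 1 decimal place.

95.2 dB

Sum in the linear (power) domain: Σ 10^(Lᵢ/10) = 10^(94.4/10) + 10^(69.7/10) + 10^(85.4/10) + 10^(82.7/10) = 3.297e+09.
Combined level = 10 log₁₀(3.297e+09) = 95.2 dB.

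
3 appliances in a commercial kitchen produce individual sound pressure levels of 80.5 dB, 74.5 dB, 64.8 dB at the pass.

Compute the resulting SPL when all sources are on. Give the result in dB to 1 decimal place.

Converting to relative power and adding: 10^(80.5/10) + 10^(74.5/10) + 10^(64.8/10) = 1.434e+08.
Combined level = 10 log₁₀(1.434e+08) = 81.6 dB.

81.6 dB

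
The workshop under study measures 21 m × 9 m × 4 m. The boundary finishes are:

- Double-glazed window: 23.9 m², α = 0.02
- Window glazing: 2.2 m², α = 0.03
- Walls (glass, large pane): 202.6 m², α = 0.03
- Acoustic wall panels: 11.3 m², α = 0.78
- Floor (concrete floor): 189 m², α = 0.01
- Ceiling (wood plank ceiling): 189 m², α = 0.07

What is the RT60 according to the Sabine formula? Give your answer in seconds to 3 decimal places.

3.983 seconds

Total absorption A = 23.9×0.02 + 2.2×0.03 + 202.6×0.03 + 11.3×0.78 + 189×0.01 + 189×0.07
  = 0.478 + 0.066 + 6.078 + 8.814 + 1.890 + 13.230 = 30.556 m² sabins.
V = 21·9·4 = 756 m³.
T = 0.161 V/A = 0.161·756/30.556 = 3.983 s.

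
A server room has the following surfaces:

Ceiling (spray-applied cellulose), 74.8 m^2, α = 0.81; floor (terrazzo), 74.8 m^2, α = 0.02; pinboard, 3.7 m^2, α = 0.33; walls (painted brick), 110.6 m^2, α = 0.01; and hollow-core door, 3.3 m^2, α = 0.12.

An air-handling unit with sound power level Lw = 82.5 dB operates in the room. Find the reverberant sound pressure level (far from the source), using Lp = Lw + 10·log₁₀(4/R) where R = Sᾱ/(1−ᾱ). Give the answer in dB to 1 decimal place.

69.2 dB

A = 64.807 sabins; S = 267.2 m^2.
ᾱ = 0.2425, so room constant R = A/(1−ᾱ) = 85.554 m^2.
Lp = 82.5 + 10·log₁₀(4/85.554) = 82.5 + (-13.30) = 69.2 dB.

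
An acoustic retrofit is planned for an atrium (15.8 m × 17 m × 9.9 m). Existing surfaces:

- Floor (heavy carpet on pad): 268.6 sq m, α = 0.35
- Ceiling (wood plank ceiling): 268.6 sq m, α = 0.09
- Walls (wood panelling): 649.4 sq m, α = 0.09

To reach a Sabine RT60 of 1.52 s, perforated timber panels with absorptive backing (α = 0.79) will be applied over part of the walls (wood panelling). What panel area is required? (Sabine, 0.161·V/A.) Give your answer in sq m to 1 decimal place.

Summing Sᵢαᵢ: 94.010 + 24.174 + 58.446 → A₁ = 176.630 sabins.
Required A₂ = 0.161·2659.14/1.52 = 281.659 sabins.
ΔA needed = 281.659 − 176.630 = 105.029 sabins.
Net gain per sq m: Δα = 0.79 − 0.09 = 0.70.
Panel area = 105.029 / 0.70 = 150.0 sq m.

150.0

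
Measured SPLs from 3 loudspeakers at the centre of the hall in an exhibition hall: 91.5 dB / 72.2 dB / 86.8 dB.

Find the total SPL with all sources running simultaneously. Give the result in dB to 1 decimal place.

92.8 dB

Converting to relative power and adding: 10^(91.5/10) + 10^(72.2/10) + 10^(86.8/10) = 1.908e+09.
Back to dB: 10·log₁₀ Σ = 92.8 dB.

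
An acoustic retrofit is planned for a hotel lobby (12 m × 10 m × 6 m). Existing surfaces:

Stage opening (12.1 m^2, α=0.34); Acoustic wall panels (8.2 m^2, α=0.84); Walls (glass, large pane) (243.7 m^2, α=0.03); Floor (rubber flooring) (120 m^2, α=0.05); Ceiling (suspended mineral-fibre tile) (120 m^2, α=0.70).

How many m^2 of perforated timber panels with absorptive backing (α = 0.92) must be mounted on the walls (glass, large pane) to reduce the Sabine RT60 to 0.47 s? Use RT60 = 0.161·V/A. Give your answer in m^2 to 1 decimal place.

155.4

Equivalent absorption area: A₁ = 12.1·0.34 + 8.2·0.84 + 243.7·0.03 + 120·0.05 + 120·0.70 = 108.313 m^2.
V = 720 m³. Target absorption A₂ = 0.161 × 720 / 0.47 = 246.638 sabins.
Absorption to add: 246.638 − 108.313 = 138.325 sabins.
Each m^2 of panel replacing the walls (glass, large pane) adds (0.92 − 0.03) = 0.89 sabins.
Area = ΔA/Δα = 138.325/0.89 = 155.4 m^2.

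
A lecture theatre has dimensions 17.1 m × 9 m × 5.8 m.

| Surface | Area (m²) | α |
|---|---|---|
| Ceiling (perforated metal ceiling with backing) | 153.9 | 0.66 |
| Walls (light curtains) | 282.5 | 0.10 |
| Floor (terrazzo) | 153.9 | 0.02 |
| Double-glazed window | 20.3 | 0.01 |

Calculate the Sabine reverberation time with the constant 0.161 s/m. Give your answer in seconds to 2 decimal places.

Total absorption A = 153.9×0.66 + 282.5×0.10 + 153.9×0.02 + 20.3×0.01
  = 101.574 + 28.250 + 3.078 + 0.203 = 133.105 m² sabins.
Room volume: 892.62 m³.
T = 0.161 V/A = 0.161·892.62/133.105 = 1.08 s.

1.08 s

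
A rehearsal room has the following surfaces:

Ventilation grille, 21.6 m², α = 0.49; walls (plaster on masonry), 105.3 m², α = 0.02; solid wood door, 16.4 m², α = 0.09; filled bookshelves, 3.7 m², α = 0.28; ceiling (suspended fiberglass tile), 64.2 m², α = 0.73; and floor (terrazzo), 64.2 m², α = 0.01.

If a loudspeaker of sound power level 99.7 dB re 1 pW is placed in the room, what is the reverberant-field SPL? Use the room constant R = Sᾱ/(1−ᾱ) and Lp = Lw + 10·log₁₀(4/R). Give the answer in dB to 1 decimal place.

86.6 dB

Σ(Sᵢαᵢ) = 21.6×0.49 + 105.3×0.02 + 16.4×0.09 + 3.7×0.28 + 64.2×0.73 + 64.2×0.01 = 62.710; total area S = 275.4 m².
ᾱ = 62.710/275.4 = 0.2277; R = Sᾱ/(1−ᾱ) = 62.710/(1−0.2277) = 81.199 m².
Lp = Lw + 10 log₁₀(4/R) = 99.7 -13.07 = 86.6 dB.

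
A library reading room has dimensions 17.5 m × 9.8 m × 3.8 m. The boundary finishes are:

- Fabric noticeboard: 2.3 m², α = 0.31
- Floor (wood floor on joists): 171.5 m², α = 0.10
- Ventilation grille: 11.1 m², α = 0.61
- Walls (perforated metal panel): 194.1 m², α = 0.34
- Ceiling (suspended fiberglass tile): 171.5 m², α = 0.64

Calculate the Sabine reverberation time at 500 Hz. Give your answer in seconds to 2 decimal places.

Summing Sᵢαᵢ: 0.713 + 17.150 + 6.771 + 65.994 + 109.760 → A = 200.388 sabins.
Room volume: 651.7 m³.
Sabine: RT60 = 0.161 × 651.7 / 200.388 = 0.52 s.

0.52 s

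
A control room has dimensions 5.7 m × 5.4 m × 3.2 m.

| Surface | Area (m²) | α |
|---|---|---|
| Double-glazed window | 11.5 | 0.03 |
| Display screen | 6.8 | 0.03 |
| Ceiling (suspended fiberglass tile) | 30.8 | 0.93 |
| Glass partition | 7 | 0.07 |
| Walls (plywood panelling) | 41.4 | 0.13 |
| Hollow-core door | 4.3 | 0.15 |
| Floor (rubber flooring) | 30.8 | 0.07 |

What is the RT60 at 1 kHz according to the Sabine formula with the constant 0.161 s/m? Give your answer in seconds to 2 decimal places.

0.42 sec

Summing Sᵢαᵢ: 0.345 + 0.204 + 28.644 + 0.490 + 5.382 + 0.645 + 2.156 → A = 37.866 sabins.
V = 5.7·5.4·3.2 = 98.496 m³.
Sabine: RT60 = 0.161 × 98.496 / 37.866 = 0.42 s.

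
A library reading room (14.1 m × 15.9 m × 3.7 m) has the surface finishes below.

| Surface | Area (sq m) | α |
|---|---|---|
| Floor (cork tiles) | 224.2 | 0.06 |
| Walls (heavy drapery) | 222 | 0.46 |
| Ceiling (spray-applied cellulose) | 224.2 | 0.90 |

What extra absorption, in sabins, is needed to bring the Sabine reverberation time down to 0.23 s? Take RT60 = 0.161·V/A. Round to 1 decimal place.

Total absorption A₁ = 224.2×0.06 + 222×0.46 + 224.2×0.90
  = 13.452 + 102.120 + 201.780 = 317.352 sq m sabins.
Target A₂ = 0.161·829.503/0.23 = 580.652 sabins (V = 829.503 m³).
Additional absorption ΔA = 580.652 − 317.352 = 263.3 sabins.

263.3 sabins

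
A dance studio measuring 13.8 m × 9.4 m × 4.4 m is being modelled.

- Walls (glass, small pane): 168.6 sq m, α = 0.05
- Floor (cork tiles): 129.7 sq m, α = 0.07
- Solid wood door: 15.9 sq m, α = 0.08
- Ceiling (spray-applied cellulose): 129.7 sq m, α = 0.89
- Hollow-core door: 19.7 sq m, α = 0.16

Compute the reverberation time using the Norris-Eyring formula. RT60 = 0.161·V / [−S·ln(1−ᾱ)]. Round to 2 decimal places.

0.56 seconds

S = Σ Sᵢ = 463.6 sq m.
Σ(Sᵢαᵢ) = 168.6·0.05 + 129.7·0.07 + 15.9·0.08 + 129.7·0.89 + 19.7·0.16 = 137.366.
ᾱ = 137.366 / 463.6 = 0.2963.
Eyring denominator: −S ln(1−ᾱ) = 162.911.
V = 13.8 × 9.4 × 4.4 = 570.768 m³.
T = 0.161·V/[−S·ln(1−ᾱ)] = 0.161·570.768/162.911 = 0.56 s.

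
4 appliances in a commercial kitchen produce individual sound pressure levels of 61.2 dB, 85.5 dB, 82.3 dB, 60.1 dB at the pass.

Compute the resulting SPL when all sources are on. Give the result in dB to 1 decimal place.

87.2 dB

Converting to relative power and adding: 10^(61.2/10) + 10^(85.5/10) + 10^(82.3/10) + 10^(60.1/10) = 5.27e+08.
Combined level = 10 log₁₀(5.27e+08) = 87.2 dB.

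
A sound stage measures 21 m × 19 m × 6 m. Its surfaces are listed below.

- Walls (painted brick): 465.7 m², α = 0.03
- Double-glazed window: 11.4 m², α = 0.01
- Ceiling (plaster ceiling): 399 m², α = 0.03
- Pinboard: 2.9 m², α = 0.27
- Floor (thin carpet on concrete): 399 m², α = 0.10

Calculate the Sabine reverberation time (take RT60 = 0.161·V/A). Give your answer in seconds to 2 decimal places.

A = Σ Sᵢαᵢ = 465.7×0.03 + 11.4×0.01 + 399×0.03 + 2.9×0.27 + 399×0.10 = 66.738 sabins.
Volume V = 21 × 19 × 6 = 2394 m³.
RT60 = 0.161 · V / A = 0.161 × 2394 / 66.738 = 5.78 s.

5.78 seconds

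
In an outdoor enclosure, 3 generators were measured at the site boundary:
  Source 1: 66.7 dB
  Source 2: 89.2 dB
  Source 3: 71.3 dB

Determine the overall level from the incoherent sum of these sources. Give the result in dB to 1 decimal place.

89.3 dB

Converting to relative power and adding: 10^(66.7/10) + 10^(89.2/10) + 10^(71.3/10) = 8.499e+08.
Combined level = 10 log₁₀(8.499e+08) = 89.3 dB.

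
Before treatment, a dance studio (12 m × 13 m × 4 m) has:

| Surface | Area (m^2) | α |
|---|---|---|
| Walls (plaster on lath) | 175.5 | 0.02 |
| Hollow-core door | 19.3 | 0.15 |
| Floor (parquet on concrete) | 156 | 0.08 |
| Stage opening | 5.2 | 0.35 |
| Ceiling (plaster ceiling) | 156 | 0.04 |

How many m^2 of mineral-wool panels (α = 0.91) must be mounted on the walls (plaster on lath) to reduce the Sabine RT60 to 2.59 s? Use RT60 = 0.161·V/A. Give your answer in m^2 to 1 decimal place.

Total absorption A₁ = 175.5·0.02 + 19.3·0.15 + 156·0.08 + 5.2·0.35 + 156·0.04
  = 3.510 + 2.895 + 12.480 + 1.820 + 6.240 = 26.945 m^2 sabins.
Required A₂ = 0.161·624/2.59 = 38.789 sabins.
Absorption to add: 38.789 − 26.945 = 11.844 sabins.
Net gain per m^2: Δα = 0.91 − 0.02 = 0.89.
Area = ΔA/Δα = 11.844/0.89 = 13.3 m^2.

13.3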